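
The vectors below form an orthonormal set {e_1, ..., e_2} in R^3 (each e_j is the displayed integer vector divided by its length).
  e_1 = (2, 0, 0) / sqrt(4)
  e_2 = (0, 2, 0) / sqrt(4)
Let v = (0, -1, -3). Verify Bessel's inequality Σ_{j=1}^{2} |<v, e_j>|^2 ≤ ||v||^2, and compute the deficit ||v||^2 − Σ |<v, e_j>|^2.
Σ |<v, e_j>|^2 = 1; ||v||^2 = 10; deficit = 9

Write each e_j = u_j / sqrt(<u_j, u_j>) where u_j is the displayed integer vector. Then <v, e_j> = <v, u_j> / sqrt(<u_j, u_j>), so |<v, e_j>|^2 = <v, u_j>^2 / <u_j, u_j>.
Coefficients: <v, e_1> = 0/sqrt(4), <v, e_2> = -2/sqrt(4).
Square and sum: Σ |<v, e_j>|^2 = 1.
Compute ||v||^2 = v·v = 10.
Deficit = 10 − 1 = 9 ≥ 0, confirming Bessel's inequality. (The deficit equals ||v − Σ <v,e_j> e_j||^2, the squared distance from v to span{e_j}.)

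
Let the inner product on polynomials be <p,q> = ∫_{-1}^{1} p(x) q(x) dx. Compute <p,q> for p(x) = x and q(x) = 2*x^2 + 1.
<p,q> = 0

Expand the product: p(x)·q(x) = 2*x^3 + x.
∫_{-1}^{1} of each monomial x^k gives [2/(k+1) if k even, 0 if k odd]. Integrating term-by-term (or equivalently evaluating the antiderivative F(x) = x^4/2 + x^2/2 at the endpoints):
  F(1) − F(−1) = 1 − (1) = 0.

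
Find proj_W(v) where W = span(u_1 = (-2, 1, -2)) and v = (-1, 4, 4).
proj_W(v) = (4/9, -2/9, 4/9)

Set up U = [u_1 | ... | u_1] ∈ R^(3×1). The projector onto W = col(U) is P = U (U^T U)^(-1) U^T.
Compute U^T U =
  [9],
and U^T v = (-2).
Solve U^T U · c = U^T v for the coefficients: c = (-2/9). The projection is proj_W(v) = U c.
Check: (v - proj_W(v)) · u_1 = 0  (should be 0).
Result: proj_W(v) = (4/9, -2/9, 4/9).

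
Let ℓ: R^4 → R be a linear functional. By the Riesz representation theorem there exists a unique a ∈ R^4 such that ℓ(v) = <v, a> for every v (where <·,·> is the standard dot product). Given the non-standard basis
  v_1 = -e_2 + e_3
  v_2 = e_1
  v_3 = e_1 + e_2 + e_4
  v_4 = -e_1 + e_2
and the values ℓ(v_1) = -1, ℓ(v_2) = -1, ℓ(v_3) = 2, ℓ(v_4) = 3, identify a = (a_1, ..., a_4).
a = (-1, 2, 1, 1)

Write a = (a_1, ..., a_4) in the standard basis. For each basis vector v_i, ℓ(v_i) = <v_i, a> is a linear equation in the a_j's. Collect the n equations into a matrix system V a = ℓ, where row i of V is v_i (expressed in the standard basis). Since V is invertible (lower-triangular with 1s on the diagonal, up to permutation), solve by back-substitution:
  V =
[[0, -1, 1, 0],
 [1, 0, 0, 0],
 [1, 1, 0, 1],
 [-1, 1, 0, 0]]
  V a = (-1, -1, 2, 3)
Solving gives a = (-1, 2, 1, 1).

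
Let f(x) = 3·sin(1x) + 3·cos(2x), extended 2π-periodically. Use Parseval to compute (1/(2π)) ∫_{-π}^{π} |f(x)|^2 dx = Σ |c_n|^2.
Σ |c_n|^2 = 9

Expand |f|^2 and use orthogonality of {sin(nx), cos(mx)} on [-π, π]:
  ∫_{-π}^{π} sin(nx)^2 dx = π, ∫ cos(mx)^2 dx = π, and cross terms integrate to 0.
So ∫_{-π}^{π} f(x)^2 dx = 3^2 · π + 3^2 · π = (9 + 9)π.
Divide by 2π: (9 + 9)/2 = 9.
By Parseval, this equals Σ |c_n|^2.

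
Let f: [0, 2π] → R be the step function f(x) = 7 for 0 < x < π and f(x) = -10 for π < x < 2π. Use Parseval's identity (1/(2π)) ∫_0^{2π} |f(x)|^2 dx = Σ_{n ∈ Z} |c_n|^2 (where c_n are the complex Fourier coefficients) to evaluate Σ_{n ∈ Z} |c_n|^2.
Σ |c_n|^2 = 149/2

Parseval equates the L^2 energy of f (normalised by 1/(2π)) with the ℓ^2 sum of its Fourier coefficients: (1/(2π)) ∫_0^{2π} |f|^2 = Σ |c_n|^2.
Compute the left side: (1/(2π)) [∫_0^π 7^2 dx + ∫_π^{2π} (-10)^2 dx] = (1/(2π)) · (49π + 100π) = (49 + 100)/2 = 149/2.
So Σ_{n ∈ Z} |c_n|^2 = 149/2.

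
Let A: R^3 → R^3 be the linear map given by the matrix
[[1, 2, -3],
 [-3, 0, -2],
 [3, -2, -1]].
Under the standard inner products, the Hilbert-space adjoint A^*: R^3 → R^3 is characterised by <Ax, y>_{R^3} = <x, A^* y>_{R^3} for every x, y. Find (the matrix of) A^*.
A^* = A^T =
[[1, -3, 3],
 [2, 0, -2],
 [-3, -2, -1]]

For real matrices with standard dot products, the defining identity <Ax, y> = <x, A^* y> gives (Ax)^T y = x^T (A^*) y, i.e. x^T A^T y = x^T (A^*) y. Since this holds for all x, y, we must have A^* = A^T. Therefore
A^* =
[[1, -3, 3],
 [2, 0, -2],
 [-3, -2, -1]].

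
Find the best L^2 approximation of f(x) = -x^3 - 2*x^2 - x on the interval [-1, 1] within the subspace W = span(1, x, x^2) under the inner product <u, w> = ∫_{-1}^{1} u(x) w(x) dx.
g(x) = -2*x^2 - 8*x/5

The best approximation g ∈ W is the orthogonal projection of f onto W. Writing g = a_0 + a_1 x + a_2 x^2, the coefficients solve the normal equations G · a = b where
  G_{ij} = <φ_i, φ_j> and b_i = <f, φ_i>, with φ_0 = 1, φ_1 = x, φ_2 = x^2.
G =
  [2, 0, 2/3]
  [0, 2/3, 0]
  [2/3, 0, 2/5],
b = (-4/3, -16/15, -4/5).
Solving gives a_0 = 0, a_1 = -8/5, a_2 = -2, so
  g(x) = -2*x^2 - 8*x/5.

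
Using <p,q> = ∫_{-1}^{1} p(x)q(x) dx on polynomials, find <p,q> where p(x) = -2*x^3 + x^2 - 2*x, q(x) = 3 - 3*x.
<p,q> = 42/5

Expand the product: p(x)·q(x) = 6*x^4 - 9*x^3 + 9*x^2 - 6*x.
∫_{-1}^{1} of each monomial x^k gives [2/(k+1) if k even, 0 if k odd]. Integrating term-by-term (or equivalently evaluating the antiderivative F(x) = 6*x^5/5 - 9*x^4/4 + 3*x^3 - 3*x^2 at the endpoints):
  F(1) − F(−1) = -21/20 − (-189/20) = 42/5.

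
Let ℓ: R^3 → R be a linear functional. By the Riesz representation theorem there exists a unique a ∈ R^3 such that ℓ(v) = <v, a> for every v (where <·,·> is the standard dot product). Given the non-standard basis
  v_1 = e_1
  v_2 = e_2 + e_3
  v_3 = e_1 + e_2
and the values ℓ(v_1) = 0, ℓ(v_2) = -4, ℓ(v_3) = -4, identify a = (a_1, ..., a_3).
a = (0, -4, 0)

Write a = (a_1, ..., a_3) in the standard basis. For each basis vector v_i, ℓ(v_i) = <v_i, a> is a linear equation in the a_j's. Collect the n equations into a matrix system V a = ℓ, where row i of V is v_i (expressed in the standard basis). Since V is invertible (lower-triangular with 1s on the diagonal, up to permutation), solve by back-substitution:
  V =
[[1, 0, 0],
 [0, 1, 1],
 [1, 1, 0]]
  V a = (0, -4, -4)
Solving gives a = (0, -4, 0).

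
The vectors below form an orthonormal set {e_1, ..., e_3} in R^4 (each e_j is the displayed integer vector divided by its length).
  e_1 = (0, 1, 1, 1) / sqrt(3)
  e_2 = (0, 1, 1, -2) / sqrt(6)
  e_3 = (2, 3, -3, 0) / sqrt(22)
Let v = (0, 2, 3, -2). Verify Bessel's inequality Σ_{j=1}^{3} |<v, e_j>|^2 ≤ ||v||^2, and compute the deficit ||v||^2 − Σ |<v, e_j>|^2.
Σ |<v, e_j>|^2 = 186/11; ||v||^2 = 17; deficit = 1/11

Write each e_j = u_j / sqrt(<u_j, u_j>) where u_j is the displayed integer vector. Then <v, e_j> = <v, u_j> / sqrt(<u_j, u_j>), so |<v, e_j>|^2 = <v, u_j>^2 / <u_j, u_j>.
Coefficients: <v, e_1> = 3/sqrt(3), <v, e_2> = 9/sqrt(6), <v, e_3> = -3/sqrt(22).
Square and sum: Σ |<v, e_j>|^2 = 186/11.
Compute ||v||^2 = v·v = 17.
Deficit = 17 − 186/11 = 1/11 ≥ 0, confirming Bessel's inequality. (The deficit equals ||v − Σ <v,e_j> e_j||^2, the squared distance from v to span{e_j}.)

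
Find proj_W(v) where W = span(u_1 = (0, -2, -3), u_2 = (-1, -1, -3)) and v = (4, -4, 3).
proj_W(v) = (53/11, -35/11, 27/11)

Set up U = [u_1 | ... | u_2] ∈ R^(3×2). The projector onto W = col(U) is P = U (U^T U)^(-1) U^T.
Compute U^T U =
  [13, 11]
  [11, 11],
and U^T v = (-1, -9).
Solve U^T U · c = U^T v for the coefficients: c = (4, -53/11). The projection is proj_W(v) = U c.
Check: (v - proj_W(v)) · u_1 = 0  (should be 0).
Check: (v - proj_W(v)) · u_2 = 0  (should be 0).
Result: proj_W(v) = (53/11, -35/11, 27/11).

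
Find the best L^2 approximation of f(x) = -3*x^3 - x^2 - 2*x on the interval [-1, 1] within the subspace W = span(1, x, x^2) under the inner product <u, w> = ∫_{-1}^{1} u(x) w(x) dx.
g(x) = -x^2 - 19*x/5

The best approximation g ∈ W is the orthogonal projection of f onto W. Writing g = a_0 + a_1 x + a_2 x^2, the coefficients solve the normal equations G · a = b where
  G_{ij} = <φ_i, φ_j> and b_i = <f, φ_i>, with φ_0 = 1, φ_1 = x, φ_2 = x^2.
G =
  [2, 0, 2/3]
  [0, 2/3, 0]
  [2/3, 0, 2/5],
b = (-2/3, -38/15, -2/5).
Solving gives a_0 = 0, a_1 = -19/5, a_2 = -1, so
  g(x) = -x^2 - 19*x/5.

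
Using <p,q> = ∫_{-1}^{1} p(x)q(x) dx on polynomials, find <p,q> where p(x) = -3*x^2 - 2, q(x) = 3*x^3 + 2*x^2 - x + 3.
<p,q> = -346/15

Expand the product: p(x)·q(x) = -9*x^5 - 6*x^4 - 3*x^3 - 13*x^2 + 2*x - 6.
∫_{-1}^{1} of each monomial x^k gives [2/(k+1) if k even, 0 if k odd]. Integrating term-by-term (or equivalently evaluating the antiderivative F(x) = -3*x^6/2 - 6*x^5/5 - 3*x^4/4 - 13*x^3/3 + x^2 - 6*x at the endpoints):
  F(1) − F(−1) = -767/60 − (617/60) = -346/15.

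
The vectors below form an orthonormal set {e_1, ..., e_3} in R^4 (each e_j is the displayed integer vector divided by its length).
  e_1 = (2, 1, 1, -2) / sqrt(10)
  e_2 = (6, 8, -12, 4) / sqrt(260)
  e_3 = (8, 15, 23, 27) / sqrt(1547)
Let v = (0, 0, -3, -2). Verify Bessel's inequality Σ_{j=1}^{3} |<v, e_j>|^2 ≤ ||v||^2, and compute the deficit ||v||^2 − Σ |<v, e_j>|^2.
Σ |<v, e_j>|^2 = 3069/238; ||v||^2 = 13; deficit = 25/238

Write each e_j = u_j / sqrt(<u_j, u_j>) where u_j is the displayed integer vector. Then <v, e_j> = <v, u_j> / sqrt(<u_j, u_j>), so |<v, e_j>|^2 = <v, u_j>^2 / <u_j, u_j>.
Coefficients: <v, e_1> = 1/sqrt(10), <v, e_2> = 28/sqrt(260), <v, e_3> = -123/sqrt(1547).
Square and sum: Σ |<v, e_j>|^2 = 3069/238.
Compute ||v||^2 = v·v = 13.
Deficit = 13 − 3069/238 = 25/238 ≥ 0, confirming Bessel's inequality. (The deficit equals ||v − Σ <v,e_j> e_j||^2, the squared distance from v to span{e_j}.)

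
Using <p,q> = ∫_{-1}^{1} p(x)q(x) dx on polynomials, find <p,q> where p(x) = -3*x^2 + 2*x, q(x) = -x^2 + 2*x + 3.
<p,q> = -32/15

Expand the product: p(x)·q(x) = 3*x^4 - 8*x^3 - 5*x^2 + 6*x.
∫_{-1}^{1} of each monomial x^k gives [2/(k+1) if k even, 0 if k odd]. Integrating term-by-term (or equivalently evaluating the antiderivative F(x) = 3*x^5/5 - 2*x^4 - 5*x^3/3 + 3*x^2 at the endpoints):
  F(1) − F(−1) = -1/15 − (31/15) = -32/15.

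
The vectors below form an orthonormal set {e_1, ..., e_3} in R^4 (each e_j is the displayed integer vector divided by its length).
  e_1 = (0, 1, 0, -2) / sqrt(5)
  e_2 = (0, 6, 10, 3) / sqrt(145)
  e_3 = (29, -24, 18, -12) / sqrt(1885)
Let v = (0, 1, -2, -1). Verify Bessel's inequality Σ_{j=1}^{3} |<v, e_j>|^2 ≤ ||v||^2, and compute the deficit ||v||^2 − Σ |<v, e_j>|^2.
Σ |<v, e_j>|^2 = 326/65; ||v||^2 = 6; deficit = 64/65

Write each e_j = u_j / sqrt(<u_j, u_j>) where u_j is the displayed integer vector. Then <v, e_j> = <v, u_j> / sqrt(<u_j, u_j>), so |<v, e_j>|^2 = <v, u_j>^2 / <u_j, u_j>.
Coefficients: <v, e_1> = 3/sqrt(5), <v, e_2> = -17/sqrt(145), <v, e_3> = -48/sqrt(1885).
Square and sum: Σ |<v, e_j>|^2 = 326/65.
Compute ||v||^2 = v·v = 6.
Deficit = 6 − 326/65 = 64/65 ≥ 0, confirming Bessel's inequality. (The deficit equals ||v − Σ <v,e_j> e_j||^2, the squared distance from v to span{e_j}.)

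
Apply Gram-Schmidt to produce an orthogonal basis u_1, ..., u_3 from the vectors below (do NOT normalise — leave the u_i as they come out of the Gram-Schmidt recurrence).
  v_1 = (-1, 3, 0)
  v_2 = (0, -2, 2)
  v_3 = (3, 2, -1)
Orthogonal basis:
  u_1 = (-1, 3, 0)
  u_2 = (-3/5, -1/5, 2)
  u_3 = (30/11, 10/11, 10/11)

Apply the Gram-Schmidt recurrence
  u_1 = v_1
  u_i = v_i − Σ_{j<i} ((v_i · u_j) / (u_j · u_j)) · u_j.

Step by step this gives:
  u_1 = (-1, 3, 0)
  u_2 = (-3/5, -1/5, 2)
  u_3 = (30/11, 10/11, 10/11)

Orthogonality check:
  u_2 · u_1 = 0 (should be 0)
  u_3 · u_1 = 0 (should be 0)
  u_3 · u_2 = 0 (should be 0)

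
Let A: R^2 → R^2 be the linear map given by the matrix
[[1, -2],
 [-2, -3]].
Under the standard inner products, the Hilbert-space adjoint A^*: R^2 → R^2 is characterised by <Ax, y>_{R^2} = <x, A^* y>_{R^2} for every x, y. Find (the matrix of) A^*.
A^* = A^T =
[[1, -2],
 [-2, -3]]

For real matrices with standard dot products, the defining identity <Ax, y> = <x, A^* y> gives (Ax)^T y = x^T (A^*) y, i.e. x^T A^T y = x^T (A^*) y. Since this holds for all x, y, we must have A^* = A^T. Therefore
A^* =
[[1, -2],
 [-2, -3]].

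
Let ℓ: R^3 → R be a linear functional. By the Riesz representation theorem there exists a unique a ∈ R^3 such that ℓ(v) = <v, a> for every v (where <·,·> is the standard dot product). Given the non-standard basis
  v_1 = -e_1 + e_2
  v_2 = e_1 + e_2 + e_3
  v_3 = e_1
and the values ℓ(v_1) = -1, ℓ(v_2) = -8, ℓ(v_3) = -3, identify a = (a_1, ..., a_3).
a = (-3, -4, -1)

Write a = (a_1, ..., a_3) in the standard basis. For each basis vector v_i, ℓ(v_i) = <v_i, a> is a linear equation in the a_j's. Collect the n equations into a matrix system V a = ℓ, where row i of V is v_i (expressed in the standard basis). Since V is invertible (lower-triangular with 1s on the diagonal, up to permutation), solve by back-substitution:
  V =
[[-1, 1, 0],
 [1, 1, 1],
 [1, 0, 0]]
  V a = (-1, -8, -3)
Solving gives a = (-3, -4, -1).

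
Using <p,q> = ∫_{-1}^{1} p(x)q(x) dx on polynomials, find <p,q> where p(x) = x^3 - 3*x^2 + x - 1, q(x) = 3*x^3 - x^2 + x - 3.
<p,q> = 1784/105

Expand the product: p(x)·q(x) = 3*x^6 - 10*x^5 + 7*x^4 - 10*x^3 + 11*x^2 - 4*x + 3.
∫_{-1}^{1} of each monomial x^k gives [2/(k+1) if k even, 0 if k odd]. Integrating term-by-term (or equivalently evaluating the antiderivative F(x) = 3*x^7/7 - 5*x^6/3 + 7*x^5/5 - 5*x^4/2 + 11*x^3/3 - 2*x^2 + 3*x at the endpoints):
  F(1) − F(−1) = 163/70 − (-3079/210) = 1784/105.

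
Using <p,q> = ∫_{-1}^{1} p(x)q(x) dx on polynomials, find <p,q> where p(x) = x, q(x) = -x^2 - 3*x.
<p,q> = -2

Expand the product: p(x)·q(x) = -x^3 - 3*x^2.
∫_{-1}^{1} of each monomial x^k gives [2/(k+1) if k even, 0 if k odd]. Integrating term-by-term (or equivalently evaluating the antiderivative F(x) = -x^4/4 - x^3 at the endpoints):
  F(1) − F(−1) = -5/4 − (3/4) = -2.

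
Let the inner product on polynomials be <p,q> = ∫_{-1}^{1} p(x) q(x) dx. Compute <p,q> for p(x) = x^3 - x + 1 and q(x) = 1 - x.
<p,q> = 34/15

Expand the product: p(x)·q(x) = -x^4 + x^3 + x^2 - 2*x + 1.
∫_{-1}^{1} of each monomial x^k gives [2/(k+1) if k even, 0 if k odd]. Integrating term-by-term (or equivalently evaluating the antiderivative F(x) = -x^5/5 + x^4/4 + x^3/3 - x^2 + x at the endpoints):
  F(1) − F(−1) = 23/60 − (-113/60) = 34/15.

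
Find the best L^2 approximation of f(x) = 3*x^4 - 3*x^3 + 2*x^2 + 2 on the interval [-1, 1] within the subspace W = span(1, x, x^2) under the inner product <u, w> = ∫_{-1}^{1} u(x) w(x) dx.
g(x) = 32*x^2/7 - 9*x/5 + 61/35

The best approximation g ∈ W is the orthogonal projection of f onto W. Writing g = a_0 + a_1 x + a_2 x^2, the coefficients solve the normal equations G · a = b where
  G_{ij} = <φ_i, φ_j> and b_i = <f, φ_i>, with φ_0 = 1, φ_1 = x, φ_2 = x^2.
G =
  [2, 0, 2/3]
  [0, 2/3, 0]
  [2/3, 0, 2/5],
b = (98/15, -6/5, 314/105).
Solving gives a_0 = 61/35, a_1 = -9/5, a_2 = 32/7, so
  g(x) = 32*x^2/7 - 9*x/5 + 61/35.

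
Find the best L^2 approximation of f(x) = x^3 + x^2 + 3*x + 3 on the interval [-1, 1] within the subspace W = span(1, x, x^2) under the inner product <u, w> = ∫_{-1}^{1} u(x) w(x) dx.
g(x) = x^2 + 18*x/5 + 3

The best approximation g ∈ W is the orthogonal projection of f onto W. Writing g = a_0 + a_1 x + a_2 x^2, the coefficients solve the normal equations G · a = b where
  G_{ij} = <φ_i, φ_j> and b_i = <f, φ_i>, with φ_0 = 1, φ_1 = x, φ_2 = x^2.
G =
  [2, 0, 2/3]
  [0, 2/3, 0]
  [2/3, 0, 2/5],
b = (20/3, 12/5, 12/5).
Solving gives a_0 = 3, a_1 = 18/5, a_2 = 1, so
  g(x) = x^2 + 18*x/5 + 3.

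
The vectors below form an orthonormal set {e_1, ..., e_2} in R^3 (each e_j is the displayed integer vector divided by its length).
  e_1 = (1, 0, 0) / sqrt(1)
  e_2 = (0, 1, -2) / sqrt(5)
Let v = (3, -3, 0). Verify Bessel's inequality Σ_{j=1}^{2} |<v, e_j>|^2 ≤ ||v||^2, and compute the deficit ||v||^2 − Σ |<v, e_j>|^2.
Σ |<v, e_j>|^2 = 54/5; ||v||^2 = 18; deficit = 36/5

Write each e_j = u_j / sqrt(<u_j, u_j>) where u_j is the displayed integer vector. Then <v, e_j> = <v, u_j> / sqrt(<u_j, u_j>), so |<v, e_j>|^2 = <v, u_j>^2 / <u_j, u_j>.
Coefficients: <v, e_1> = 3/sqrt(1), <v, e_2> = -3/sqrt(5).
Square and sum: Σ |<v, e_j>|^2 = 54/5.
Compute ||v||^2 = v·v = 18.
Deficit = 18 − 54/5 = 36/5 ≥ 0, confirming Bessel's inequality. (The deficit equals ||v − Σ <v,e_j> e_j||^2, the squared distance from v to span{e_j}.)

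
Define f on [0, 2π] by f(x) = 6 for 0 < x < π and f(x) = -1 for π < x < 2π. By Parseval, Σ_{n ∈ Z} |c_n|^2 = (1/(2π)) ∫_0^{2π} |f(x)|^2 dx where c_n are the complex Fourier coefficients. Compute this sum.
Σ |c_n|^2 = 37/2

Parseval equates the L^2 energy of f (normalised by 1/(2π)) with the ℓ^2 sum of its Fourier coefficients: (1/(2π)) ∫_0^{2π} |f|^2 = Σ |c_n|^2.
Compute the left side: (1/(2π)) [∫_0^π 6^2 dx + ∫_π^{2π} (-1)^2 dx] = (1/(2π)) · (36π + 1π) = (36 + 1)/2 = 37/2.
So Σ_{n ∈ Z} |c_n|^2 = 37/2.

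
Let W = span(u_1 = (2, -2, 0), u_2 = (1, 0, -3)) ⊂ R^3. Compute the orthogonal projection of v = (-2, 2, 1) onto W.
proj_W(v) = (-41/19, 35/19, 18/19)

Set up U = [u_1 | ... | u_2] ∈ R^(3×2). The projector onto W = col(U) is P = U (U^T U)^(-1) U^T.
Compute U^T U =
  [8, 2]
  [2, 10],
and U^T v = (-8, -5).
Solve U^T U · c = U^T v for the coefficients: c = (-35/38, -6/19). The projection is proj_W(v) = U c.
Check: (v - proj_W(v)) · u_1 = 0  (should be 0).
Check: (v - proj_W(v)) · u_2 = 0  (should be 0).
Result: proj_W(v) = (-41/19, 35/19, 18/19).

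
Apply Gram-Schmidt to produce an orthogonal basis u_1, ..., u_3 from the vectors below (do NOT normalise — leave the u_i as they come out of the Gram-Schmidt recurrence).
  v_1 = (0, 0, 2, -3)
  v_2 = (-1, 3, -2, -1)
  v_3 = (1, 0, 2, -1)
Orthogonal basis:
  u_1 = (0, 0, 2, -3)
  u_2 = (-1, 3, -24/13, -16/13)
  u_3 = (149/194, 135/194, 48/97, 32/97)

Apply the Gram-Schmidt recurrence
  u_1 = v_1
  u_i = v_i − Σ_{j<i} ((v_i · u_j) / (u_j · u_j)) · u_j.

Step by step this gives:
  u_1 = (0, 0, 2, -3)
  u_2 = (-1, 3, -24/13, -16/13)
  u_3 = (149/194, 135/194, 48/97, 32/97)

Orthogonality check:
  u_2 · u_1 = 0 (should be 0)
  u_3 · u_1 = 0 (should be 0)
  u_3 · u_2 = 0 (should be 0)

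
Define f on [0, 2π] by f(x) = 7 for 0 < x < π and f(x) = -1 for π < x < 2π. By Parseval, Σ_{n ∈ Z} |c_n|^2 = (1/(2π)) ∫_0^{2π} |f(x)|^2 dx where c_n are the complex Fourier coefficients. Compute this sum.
Σ |c_n|^2 = 25

Parseval equates the L^2 energy of f (normalised by 1/(2π)) with the ℓ^2 sum of its Fourier coefficients: (1/(2π)) ∫_0^{2π} |f|^2 = Σ |c_n|^2.
Compute the left side: (1/(2π)) [∫_0^π 7^2 dx + ∫_π^{2π} (-1)^2 dx] = (1/(2π)) · (49π + 1π) = (49 + 1)/2 = 25.
So Σ_{n ∈ Z} |c_n|^2 = 25.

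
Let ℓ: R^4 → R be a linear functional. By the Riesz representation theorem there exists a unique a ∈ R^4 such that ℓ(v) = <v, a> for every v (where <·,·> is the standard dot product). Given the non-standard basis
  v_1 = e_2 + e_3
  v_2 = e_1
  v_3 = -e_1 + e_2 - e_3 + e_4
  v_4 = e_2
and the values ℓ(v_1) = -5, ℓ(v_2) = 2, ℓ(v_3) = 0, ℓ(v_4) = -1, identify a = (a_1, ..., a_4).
a = (2, -1, -4, -1)

Write a = (a_1, ..., a_4) in the standard basis. For each basis vector v_i, ℓ(v_i) = <v_i, a> is a linear equation in the a_j's. Collect the n equations into a matrix system V a = ℓ, where row i of V is v_i (expressed in the standard basis). Since V is invertible (lower-triangular with 1s on the diagonal, up to permutation), solve by back-substitution:
  V =
[[0, 1, 1, 0],
 [1, 0, 0, 0],
 [-1, 1, -1, 1],
 [0, 1, 0, 0]]
  V a = (-5, 2, 0, -1)
Solving gives a = (2, -1, -4, -1).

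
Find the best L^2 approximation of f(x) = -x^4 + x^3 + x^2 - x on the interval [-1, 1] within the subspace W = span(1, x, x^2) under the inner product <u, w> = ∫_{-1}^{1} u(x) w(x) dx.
g(x) = x^2/7 - 2*x/5 + 3/35

The best approximation g ∈ W is the orthogonal projection of f onto W. Writing g = a_0 + a_1 x + a_2 x^2, the coefficients solve the normal equations G · a = b where
  G_{ij} = <φ_i, φ_j> and b_i = <f, φ_i>, with φ_0 = 1, φ_1 = x, φ_2 = x^2.
G =
  [2, 0, 2/3]
  [0, 2/3, 0]
  [2/3, 0, 2/5],
b = (4/15, -4/15, 4/35).
Solving gives a_0 = 3/35, a_1 = -2/5, a_2 = 1/7, so
  g(x) = x^2/7 - 2*x/5 + 3/35.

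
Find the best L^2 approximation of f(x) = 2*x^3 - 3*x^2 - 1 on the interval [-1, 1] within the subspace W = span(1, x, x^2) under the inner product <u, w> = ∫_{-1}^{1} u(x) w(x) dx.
g(x) = -3*x^2 + 6*x/5 - 1

The best approximation g ∈ W is the orthogonal projection of f onto W. Writing g = a_0 + a_1 x + a_2 x^2, the coefficients solve the normal equations G · a = b where
  G_{ij} = <φ_i, φ_j> and b_i = <f, φ_i>, with φ_0 = 1, φ_1 = x, φ_2 = x^2.
G =
  [2, 0, 2/3]
  [0, 2/3, 0]
  [2/3, 0, 2/5],
b = (-4, 4/5, -28/15).
Solving gives a_0 = -1, a_1 = 6/5, a_2 = -3, so
  g(x) = -3*x^2 + 6*x/5 - 1.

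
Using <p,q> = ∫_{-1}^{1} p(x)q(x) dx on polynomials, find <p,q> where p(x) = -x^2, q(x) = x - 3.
<p,q> = 2

Expand the product: p(x)·q(x) = -x^3 + 3*x^2.
∫_{-1}^{1} of each monomial x^k gives [2/(k+1) if k even, 0 if k odd]. Integrating term-by-term (or equivalently evaluating the antiderivative F(x) = -x^4/4 + x^3 at the endpoints):
  F(1) − F(−1) = 3/4 − (-5/4) = 2.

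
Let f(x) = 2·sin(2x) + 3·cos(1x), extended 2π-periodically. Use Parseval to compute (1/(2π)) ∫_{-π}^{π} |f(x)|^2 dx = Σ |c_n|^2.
Σ |c_n|^2 = 13/2

Expand |f|^2 and use orthogonality of {sin(nx), cos(mx)} on [-π, π]:
  ∫_{-π}^{π} sin(nx)^2 dx = π, ∫ cos(mx)^2 dx = π, and cross terms integrate to 0.
So ∫_{-π}^{π} f(x)^2 dx = 2^2 · π + 3^2 · π = (4 + 9)π.
Divide by 2π: (4 + 9)/2 = 13/2.
By Parseval, this equals Σ |c_n|^2.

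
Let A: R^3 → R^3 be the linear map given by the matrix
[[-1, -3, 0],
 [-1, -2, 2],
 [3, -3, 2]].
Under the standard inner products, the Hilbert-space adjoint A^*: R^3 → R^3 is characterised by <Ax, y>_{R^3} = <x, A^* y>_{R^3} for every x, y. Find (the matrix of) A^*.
A^* = A^T =
[[-1, -1, 3],
 [-3, -2, -3],
 [0, 2, 2]]

For real matrices with standard dot products, the defining identity <Ax, y> = <x, A^* y> gives (Ax)^T y = x^T (A^*) y, i.e. x^T A^T y = x^T (A^*) y. Since this holds for all x, y, we must have A^* = A^T. Therefore
A^* =
[[-1, -1, 3],
 [-3, -2, -3],
 [0, 2, 2]].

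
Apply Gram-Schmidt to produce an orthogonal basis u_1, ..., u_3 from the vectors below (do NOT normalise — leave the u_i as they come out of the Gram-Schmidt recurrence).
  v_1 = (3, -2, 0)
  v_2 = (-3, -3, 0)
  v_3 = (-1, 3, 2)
Orthogonal basis:
  u_1 = (3, -2, 0)
  u_2 = (-30/13, -45/13, 0)
  u_3 = (0, 0, 2)

Apply the Gram-Schmidt recurrence
  u_1 = v_1
  u_i = v_i − Σ_{j<i} ((v_i · u_j) / (u_j · u_j)) · u_j.

Step by step this gives:
  u_1 = (3, -2, 0)
  u_2 = (-30/13, -45/13, 0)
  u_3 = (0, 0, 2)

Orthogonality check:
  u_2 · u_1 = 0 (should be 0)
  u_3 · u_1 = 0 (should be 0)
  u_3 · u_2 = 0 (should be 0)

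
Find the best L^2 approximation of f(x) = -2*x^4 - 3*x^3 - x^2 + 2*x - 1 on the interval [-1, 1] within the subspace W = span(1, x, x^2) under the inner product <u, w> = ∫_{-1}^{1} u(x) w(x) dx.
g(x) = -19*x^2/7 + x/5 - 29/35

The best approximation g ∈ W is the orthogonal projection of f onto W. Writing g = a_0 + a_1 x + a_2 x^2, the coefficients solve the normal equations G · a = b where
  G_{ij} = <φ_i, φ_j> and b_i = <f, φ_i>, with φ_0 = 1, φ_1 = x, φ_2 = x^2.
G =
  [2, 0, 2/3]
  [0, 2/3, 0]
  [2/3, 0, 2/5],
b = (-52/15, 2/15, -172/105).
Solving gives a_0 = -29/35, a_1 = 1/5, a_2 = -19/7, so
  g(x) = -19*x^2/7 + x/5 - 29/35.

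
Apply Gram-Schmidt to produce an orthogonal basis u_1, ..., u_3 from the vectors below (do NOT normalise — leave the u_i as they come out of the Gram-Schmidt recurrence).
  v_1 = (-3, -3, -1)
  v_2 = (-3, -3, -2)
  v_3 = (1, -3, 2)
Orthogonal basis:
  u_1 = (-3, -3, -1)
  u_2 = (3/19, 3/19, -18/19)
  u_3 = (2, -2, 0)

Apply the Gram-Schmidt recurrence
  u_1 = v_1
  u_i = v_i − Σ_{j<i} ((v_i · u_j) / (u_j · u_j)) · u_j.

Step by step this gives:
  u_1 = (-3, -3, -1)
  u_2 = (3/19, 3/19, -18/19)
  u_3 = (2, -2, 0)

Orthogonality check:
  u_2 · u_1 = 0 (should be 0)
  u_3 · u_1 = 0 (should be 0)
  u_3 · u_2 = 0 (should be 0)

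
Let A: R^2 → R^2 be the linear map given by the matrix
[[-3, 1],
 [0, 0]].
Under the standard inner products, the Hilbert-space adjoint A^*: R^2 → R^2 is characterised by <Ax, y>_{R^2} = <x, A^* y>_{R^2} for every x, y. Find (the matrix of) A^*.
A^* = A^T =
[[-3, 0],
 [1, 0]]

For real matrices with standard dot products, the defining identity <Ax, y> = <x, A^* y> gives (Ax)^T y = x^T (A^*) y, i.e. x^T A^T y = x^T (A^*) y. Since this holds for all x, y, we must have A^* = A^T. Therefore
A^* =
[[-3, 0],
 [1, 0]].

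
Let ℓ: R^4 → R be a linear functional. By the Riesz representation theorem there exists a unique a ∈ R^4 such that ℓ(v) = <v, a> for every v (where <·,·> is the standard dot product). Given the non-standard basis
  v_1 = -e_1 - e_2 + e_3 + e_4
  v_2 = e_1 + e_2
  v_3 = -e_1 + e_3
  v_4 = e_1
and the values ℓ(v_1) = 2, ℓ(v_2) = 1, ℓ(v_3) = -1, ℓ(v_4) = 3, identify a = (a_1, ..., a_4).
a = (3, -2, 2, 1)

Write a = (a_1, ..., a_4) in the standard basis. For each basis vector v_i, ℓ(v_i) = <v_i, a> is a linear equation in the a_j's. Collect the n equations into a matrix system V a = ℓ, where row i of V is v_i (expressed in the standard basis). Since V is invertible (lower-triangular with 1s on the diagonal, up to permutation), solve by back-substitution:
  V =
[[-1, -1, 1, 1],
 [1, 1, 0, 0],
 [-1, 0, 1, 0],
 [1, 0, 0, 0]]
  V a = (2, 1, -1, 3)
Solving gives a = (3, -2, 2, 1).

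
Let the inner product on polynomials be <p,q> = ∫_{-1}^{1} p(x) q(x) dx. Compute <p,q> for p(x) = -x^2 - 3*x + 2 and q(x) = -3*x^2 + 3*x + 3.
<p,q> = 6/5

Expand the product: p(x)·q(x) = 3*x^4 + 6*x^3 - 18*x^2 - 3*x + 6.
∫_{-1}^{1} of each monomial x^k gives [2/(k+1) if k even, 0 if k odd]. Integrating term-by-term (or equivalently evaluating the antiderivative F(x) = 3*x^5/5 + 3*x^4/2 - 6*x^3 - 3*x^2/2 + 6*x at the endpoints):
  F(1) − F(−1) = 3/5 − (-3/5) = 6/5.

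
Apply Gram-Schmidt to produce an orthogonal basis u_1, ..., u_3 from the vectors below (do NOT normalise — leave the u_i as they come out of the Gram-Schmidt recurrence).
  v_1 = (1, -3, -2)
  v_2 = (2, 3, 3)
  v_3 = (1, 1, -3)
Orthogonal basis:
  u_1 = (1, -3, -2)
  u_2 = (41/14, 3/14, 8/7)
  u_3 = (111/139, 259/139, -333/139)

Apply the Gram-Schmidt recurrence
  u_1 = v_1
  u_i = v_i − Σ_{j<i} ((v_i · u_j) / (u_j · u_j)) · u_j.

Step by step this gives:
  u_1 = (1, -3, -2)
  u_2 = (41/14, 3/14, 8/7)
  u_3 = (111/139, 259/139, -333/139)

Orthogonality check:
  u_2 · u_1 = 0 (should be 0)
  u_3 · u_1 = 0 (should be 0)
  u_3 · u_2 = 0 (should be 0)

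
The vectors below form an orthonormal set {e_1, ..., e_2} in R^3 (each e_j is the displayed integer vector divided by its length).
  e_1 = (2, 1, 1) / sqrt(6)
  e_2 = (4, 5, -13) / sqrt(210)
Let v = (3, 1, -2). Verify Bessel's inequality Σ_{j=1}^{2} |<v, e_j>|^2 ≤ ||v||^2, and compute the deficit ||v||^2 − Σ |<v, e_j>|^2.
Σ |<v, e_j>|^2 = 454/35; ||v||^2 = 14; deficit = 36/35

Write each e_j = u_j / sqrt(<u_j, u_j>) where u_j is the displayed integer vector. Then <v, e_j> = <v, u_j> / sqrt(<u_j, u_j>), so |<v, e_j>|^2 = <v, u_j>^2 / <u_j, u_j>.
Coefficients: <v, e_1> = 5/sqrt(6), <v, e_2> = 43/sqrt(210).
Square and sum: Σ |<v, e_j>|^2 = 454/35.
Compute ||v||^2 = v·v = 14.
Deficit = 14 − 454/35 = 36/35 ≥ 0, confirming Bessel's inequality. (The deficit equals ||v − Σ <v,e_j> e_j||^2, the squared distance from v to span{e_j}.)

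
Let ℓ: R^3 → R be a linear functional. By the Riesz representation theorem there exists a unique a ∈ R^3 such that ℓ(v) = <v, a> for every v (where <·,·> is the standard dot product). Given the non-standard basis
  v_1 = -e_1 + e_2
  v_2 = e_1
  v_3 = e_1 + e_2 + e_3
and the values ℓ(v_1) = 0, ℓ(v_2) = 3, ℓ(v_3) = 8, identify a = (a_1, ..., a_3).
a = (3, 3, 2)

Write a = (a_1, ..., a_3) in the standard basis. For each basis vector v_i, ℓ(v_i) = <v_i, a> is a linear equation in the a_j's. Collect the n equations into a matrix system V a = ℓ, where row i of V is v_i (expressed in the standard basis). Since V is invertible (lower-triangular with 1s on the diagonal, up to permutation), solve by back-substitution:
  V =
[[-1, 1, 0],
 [1, 0, 0],
 [1, 1, 1]]
  V a = (0, 3, 8)
Solving gives a = (3, 3, 2).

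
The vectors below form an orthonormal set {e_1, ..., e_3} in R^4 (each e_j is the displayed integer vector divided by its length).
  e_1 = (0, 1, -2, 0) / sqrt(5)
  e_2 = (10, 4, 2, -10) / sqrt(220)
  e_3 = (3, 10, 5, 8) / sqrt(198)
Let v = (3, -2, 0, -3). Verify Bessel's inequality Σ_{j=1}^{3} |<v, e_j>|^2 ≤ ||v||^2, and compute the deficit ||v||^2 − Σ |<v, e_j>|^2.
Σ |<v, e_j>|^2 = 347/18; ||v||^2 = 22; deficit = 49/18

Write each e_j = u_j / sqrt(<u_j, u_j>) where u_j is the displayed integer vector. Then <v, e_j> = <v, u_j> / sqrt(<u_j, u_j>), so |<v, e_j>|^2 = <v, u_j>^2 / <u_j, u_j>.
Coefficients: <v, e_1> = -2/sqrt(5), <v, e_2> = 52/sqrt(220), <v, e_3> = -35/sqrt(198).
Square and sum: Σ |<v, e_j>|^2 = 347/18.
Compute ||v||^2 = v·v = 22.
Deficit = 22 − 347/18 = 49/18 ≥ 0, confirming Bessel's inequality. (The deficit equals ||v − Σ <v,e_j> e_j||^2, the squared distance from v to span{e_j}.)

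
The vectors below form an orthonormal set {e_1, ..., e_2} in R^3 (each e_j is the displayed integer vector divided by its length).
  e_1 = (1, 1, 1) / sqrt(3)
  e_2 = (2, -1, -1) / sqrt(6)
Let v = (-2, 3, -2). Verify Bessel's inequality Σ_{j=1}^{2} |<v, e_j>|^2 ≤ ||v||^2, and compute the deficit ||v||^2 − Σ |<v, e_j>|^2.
Σ |<v, e_j>|^2 = 9/2; ||v||^2 = 17; deficit = 25/2

Write each e_j = u_j / sqrt(<u_j, u_j>) where u_j is the displayed integer vector. Then <v, e_j> = <v, u_j> / sqrt(<u_j, u_j>), so |<v, e_j>|^2 = <v, u_j>^2 / <u_j, u_j>.
Coefficients: <v, e_1> = -1/sqrt(3), <v, e_2> = -5/sqrt(6).
Square and sum: Σ |<v, e_j>|^2 = 9/2.
Compute ||v||^2 = v·v = 17.
Deficit = 17 − 9/2 = 25/2 ≥ 0, confirming Bessel's inequality. (The deficit equals ||v − Σ <v,e_j> e_j||^2, the squared distance from v to span{e_j}.)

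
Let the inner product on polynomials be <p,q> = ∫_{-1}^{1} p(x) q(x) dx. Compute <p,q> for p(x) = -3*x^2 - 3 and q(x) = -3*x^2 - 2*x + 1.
<p,q> = 8/5

Expand the product: p(x)·q(x) = 9*x^4 + 6*x^3 + 6*x^2 + 6*x - 3.
∫_{-1}^{1} of each monomial x^k gives [2/(k+1) if k even, 0 if k odd]. Integrating term-by-term (or equivalently evaluating the antiderivative F(x) = 9*x^5/5 + 3*x^4/2 + 2*x^3 + 3*x^2 - 3*x at the endpoints):
  F(1) − F(−1) = 53/10 − (37/10) = 8/5.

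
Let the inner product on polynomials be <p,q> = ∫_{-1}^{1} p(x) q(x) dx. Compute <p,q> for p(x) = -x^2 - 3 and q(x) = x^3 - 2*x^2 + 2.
<p,q> = -128/15

Expand the product: p(x)·q(x) = -x^5 + 2*x^4 - 3*x^3 + 4*x^2 - 6.
∫_{-1}^{1} of each monomial x^k gives [2/(k+1) if k even, 0 if k odd]. Integrating term-by-term (or equivalently evaluating the antiderivative F(x) = -x^6/6 + 2*x^5/5 - 3*x^4/4 + 4*x^3/3 - 6*x at the endpoints):
  F(1) − F(−1) = -311/60 − (67/20) = -128/15.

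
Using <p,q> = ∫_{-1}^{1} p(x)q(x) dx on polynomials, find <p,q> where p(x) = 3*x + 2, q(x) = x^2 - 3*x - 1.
<p,q> = -26/3

Expand the product: p(x)·q(x) = 3*x^3 - 7*x^2 - 9*x - 2.
∫_{-1}^{1} of each monomial x^k gives [2/(k+1) if k even, 0 if k odd]. Integrating term-by-term (or equivalently evaluating the antiderivative F(x) = 3*x^4/4 - 7*x^3/3 - 9*x^2/2 - 2*x at the endpoints):
  F(1) − F(−1) = -97/12 − (7/12) = -26/3.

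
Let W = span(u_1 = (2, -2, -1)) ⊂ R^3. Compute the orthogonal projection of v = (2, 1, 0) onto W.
proj_W(v) = (4/9, -4/9, -2/9)

Set up U = [u_1 | ... | u_1] ∈ R^(3×1). The projector onto W = col(U) is P = U (U^T U)^(-1) U^T.
Compute U^T U =
  [9],
and U^T v = (2).
Solve U^T U · c = U^T v for the coefficients: c = (2/9). The projection is proj_W(v) = U c.
Check: (v - proj_W(v)) · u_1 = 0  (should be 0).
Result: proj_W(v) = (4/9, -4/9, -2/9).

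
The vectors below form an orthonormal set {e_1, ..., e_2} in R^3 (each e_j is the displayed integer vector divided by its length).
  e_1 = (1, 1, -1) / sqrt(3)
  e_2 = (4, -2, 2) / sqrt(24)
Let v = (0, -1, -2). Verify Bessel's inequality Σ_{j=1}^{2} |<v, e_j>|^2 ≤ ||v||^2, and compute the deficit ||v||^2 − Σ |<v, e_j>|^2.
Σ |<v, e_j>|^2 = 1/2; ||v||^2 = 5; deficit = 9/2

Write each e_j = u_j / sqrt(<u_j, u_j>) where u_j is the displayed integer vector. Then <v, e_j> = <v, u_j> / sqrt(<u_j, u_j>), so |<v, e_j>|^2 = <v, u_j>^2 / <u_j, u_j>.
Coefficients: <v, e_1> = 1/sqrt(3), <v, e_2> = -2/sqrt(24).
Square and sum: Σ |<v, e_j>|^2 = 1/2.
Compute ||v||^2 = v·v = 5.
Deficit = 5 − 1/2 = 9/2 ≥ 0, confirming Bessel's inequality. (The deficit equals ||v − Σ <v,e_j> e_j||^2, the squared distance from v to span{e_j}.)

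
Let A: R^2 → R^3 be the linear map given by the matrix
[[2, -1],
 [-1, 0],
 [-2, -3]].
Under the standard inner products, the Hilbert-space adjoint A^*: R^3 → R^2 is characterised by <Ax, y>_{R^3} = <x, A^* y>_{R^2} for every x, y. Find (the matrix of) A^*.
A^* = A^T =
[[2, -1, -2],
 [-1, 0, -3]]

For real matrices with standard dot products, the defining identity <Ax, y> = <x, A^* y> gives (Ax)^T y = x^T (A^*) y, i.e. x^T A^T y = x^T (A^*) y. Since this holds for all x, y, we must have A^* = A^T. Therefore
A^* =
[[2, -1, -2],
 [-1, 0, -3]].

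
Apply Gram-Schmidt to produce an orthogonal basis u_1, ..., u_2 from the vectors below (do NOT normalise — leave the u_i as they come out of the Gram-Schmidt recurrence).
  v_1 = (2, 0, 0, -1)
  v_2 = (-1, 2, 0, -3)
Orthogonal basis:
  u_1 = (2, 0, 0, -1)
  u_2 = (-7/5, 2, 0, -14/5)

Apply the Gram-Schmidt recurrence
  u_1 = v_1
  u_i = v_i − Σ_{j<i} ((v_i · u_j) / (u_j · u_j)) · u_j.

Step by step this gives:
  u_1 = (2, 0, 0, -1)
  u_2 = (-7/5, 2, 0, -14/5)

Orthogonality check:
  u_2 · u_1 = 0 (should be 0)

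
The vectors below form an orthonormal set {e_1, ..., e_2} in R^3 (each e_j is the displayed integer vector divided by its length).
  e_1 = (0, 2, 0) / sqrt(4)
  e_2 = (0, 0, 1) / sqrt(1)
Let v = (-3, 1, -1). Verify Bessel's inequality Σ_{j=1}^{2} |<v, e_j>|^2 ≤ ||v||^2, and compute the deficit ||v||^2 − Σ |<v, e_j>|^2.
Σ |<v, e_j>|^2 = 2; ||v||^2 = 11; deficit = 9

Write each e_j = u_j / sqrt(<u_j, u_j>) where u_j is the displayed integer vector. Then <v, e_j> = <v, u_j> / sqrt(<u_j, u_j>), so |<v, e_j>|^2 = <v, u_j>^2 / <u_j, u_j>.
Coefficients: <v, e_1> = 2/sqrt(4), <v, e_2> = -1/sqrt(1).
Square and sum: Σ |<v, e_j>|^2 = 2.
Compute ||v||^2 = v·v = 11.
Deficit = 11 − 2 = 9 ≥ 0, confirming Bessel's inequality. (The deficit equals ||v − Σ <v,e_j> e_j||^2, the squared distance from v to span{e_j}.)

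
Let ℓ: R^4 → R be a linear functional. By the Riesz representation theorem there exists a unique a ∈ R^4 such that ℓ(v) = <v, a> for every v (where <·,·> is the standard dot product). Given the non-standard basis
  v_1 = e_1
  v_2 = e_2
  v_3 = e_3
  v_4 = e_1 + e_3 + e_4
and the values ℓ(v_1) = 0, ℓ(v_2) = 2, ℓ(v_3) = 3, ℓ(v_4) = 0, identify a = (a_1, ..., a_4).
a = (0, 2, 3, -3)

Write a = (a_1, ..., a_4) in the standard basis. For each basis vector v_i, ℓ(v_i) = <v_i, a> is a linear equation in the a_j's. Collect the n equations into a matrix system V a = ℓ, where row i of V is v_i (expressed in the standard basis). Since V is invertible (lower-triangular with 1s on the diagonal, up to permutation), solve by back-substitution:
  V =
[[1, 0, 0, 0],
 [0, 1, 0, 0],
 [0, 0, 1, 0],
 [1, 0, 1, 1]]
  V a = (0, 2, 3, 0)
Solving gives a = (0, 2, 3, -3).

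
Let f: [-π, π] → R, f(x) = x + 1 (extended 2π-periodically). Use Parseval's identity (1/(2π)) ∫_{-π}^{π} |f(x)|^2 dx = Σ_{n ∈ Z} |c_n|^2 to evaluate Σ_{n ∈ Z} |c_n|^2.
Σ |c_n|^2 = π^2/3 + 1

Expand and integrate term by term over [-π, π]:
  ∫ (x)^2 dx = 1·(2π^3/3); ∫ 2·1·(1)·x dx = 0 (odd integrand); ∫ 1^2 dx = 1·2π.
So (1/(2π)) ∫_{-π}^{π} (x + 1)^2 dx = 1π^2/3 + 1 = π^2/3 + 1.
Parseval ⇒ Σ |c_n|^2 = π^2/3 + 1.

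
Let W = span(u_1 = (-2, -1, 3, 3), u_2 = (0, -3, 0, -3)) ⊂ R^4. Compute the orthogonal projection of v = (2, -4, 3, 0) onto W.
proj_W(v) = (-26/21, -68/21, 13/7, -16/21)

Set up U = [u_1 | ... | u_2] ∈ R^(4×2). The projector onto W = col(U) is P = U (U^T U)^(-1) U^T.
Compute U^T U =
  [23, -6]
  [-6, 18],
and U^T v = (9, 12).
Solve U^T U · c = U^T v for the coefficients: c = (13/21, 55/63). The projection is proj_W(v) = U c.
Check: (v - proj_W(v)) · u_1 = 0  (should be 0).
Check: (v - proj_W(v)) · u_2 = 0  (should be 0).
Result: proj_W(v) = (-26/21, -68/21, 13/7, -16/21).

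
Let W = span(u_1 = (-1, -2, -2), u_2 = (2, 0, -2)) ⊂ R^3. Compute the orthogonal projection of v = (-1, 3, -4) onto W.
proj_W(v) = (21/17, -6/17, -30/17)

Set up U = [u_1 | ... | u_2] ∈ R^(3×2). The projector onto W = col(U) is P = U (U^T U)^(-1) U^T.
Compute U^T U =
  [9, 2]
  [2, 8],
and U^T v = (3, 6).
Solve U^T U · c = U^T v for the coefficients: c = (3/17, 12/17). The projection is proj_W(v) = U c.
Check: (v - proj_W(v)) · u_1 = 0  (should be 0).
Check: (v - proj_W(v)) · u_2 = 0  (should be 0).
Result: proj_W(v) = (21/17, -6/17, -30/17).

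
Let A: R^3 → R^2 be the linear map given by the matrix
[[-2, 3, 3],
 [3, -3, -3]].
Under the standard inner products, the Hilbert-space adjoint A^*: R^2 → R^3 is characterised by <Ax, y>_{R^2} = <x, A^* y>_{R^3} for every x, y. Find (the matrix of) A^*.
A^* = A^T =
[[-2, 3],
 [3, -3],
 [3, -3]]

For real matrices with standard dot products, the defining identity <Ax, y> = <x, A^* y> gives (Ax)^T y = x^T (A^*) y, i.e. x^T A^T y = x^T (A^*) y. Since this holds for all x, y, we must have A^* = A^T. Therefore
A^* =
[[-2, 3],
 [3, -3],
 [3, -3]].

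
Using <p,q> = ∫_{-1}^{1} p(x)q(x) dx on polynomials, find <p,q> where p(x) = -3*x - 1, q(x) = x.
<p,q> = -2

Expand the product: p(x)·q(x) = -3*x^2 - x.
∫_{-1}^{1} of each monomial x^k gives [2/(k+1) if k even, 0 if k odd]. Integrating term-by-term (or equivalently evaluating the antiderivative F(x) = -x^3 - x^2/2 at the endpoints):
  F(1) − F(−1) = -3/2 − (1/2) = -2.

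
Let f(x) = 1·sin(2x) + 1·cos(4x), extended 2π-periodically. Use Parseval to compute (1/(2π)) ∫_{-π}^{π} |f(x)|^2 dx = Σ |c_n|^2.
Σ |c_n|^2 = 1

Expand |f|^2 and use orthogonality of {sin(nx), cos(mx)} on [-π, π]:
  ∫_{-π}^{π} sin(nx)^2 dx = π, ∫ cos(mx)^2 dx = π, and cross terms integrate to 0.
So ∫_{-π}^{π} f(x)^2 dx = 1^2 · π + 1^2 · π = (1 + 1)π.
Divide by 2π: (1 + 1)/2 = 1.
By Parseval, this equals Σ |c_n|^2.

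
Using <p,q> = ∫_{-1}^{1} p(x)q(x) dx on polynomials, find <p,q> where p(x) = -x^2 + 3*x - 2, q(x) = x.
<p,q> = 2

Expand the product: p(x)·q(x) = -x^3 + 3*x^2 - 2*x.
∫_{-1}^{1} of each monomial x^k gives [2/(k+1) if k even, 0 if k odd]. Integrating term-by-term (or equivalently evaluating the antiderivative F(x) = -x^4/4 + x^3 - x^2 at the endpoints):
  F(1) − F(−1) = -1/4 − (-9/4) = 2.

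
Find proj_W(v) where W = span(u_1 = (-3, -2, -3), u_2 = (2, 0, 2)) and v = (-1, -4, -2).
proj_W(v) = (-3/2, -4, -3/2)

Set up U = [u_1 | ... | u_2] ∈ R^(3×2). The projector onto W = col(U) is P = U (U^T U)^(-1) U^T.
Compute U^T U =
  [22, -12]
  [-12, 8],
and U^T v = (17, -6).
Solve U^T U · c = U^T v for the coefficients: c = (2, 9/4). The projection is proj_W(v) = U c.
Check: (v - proj_W(v)) · u_1 = 0  (should be 0).
Check: (v - proj_W(v)) · u_2 = 0  (should be 0).
Result: proj_W(v) = (-3/2, -4, -3/2).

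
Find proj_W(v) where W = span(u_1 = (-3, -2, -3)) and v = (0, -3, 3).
proj_W(v) = (9/22, 3/11, 9/22)

Set up U = [u_1 | ... | u_1] ∈ R^(3×1). The projector onto W = col(U) is P = U (U^T U)^(-1) U^T.
Compute U^T U =
  [22],
and U^T v = (-3).
Solve U^T U · c = U^T v for the coefficients: c = (-3/22). The projection is proj_W(v) = U c.
Check: (v - proj_W(v)) · u_1 = 0  (should be 0).
Result: proj_W(v) = (9/22, 3/11, 9/22).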